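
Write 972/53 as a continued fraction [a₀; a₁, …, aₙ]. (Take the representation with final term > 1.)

[18; 2, 1, 17]

972 = 18*53 + 18
53 = 2*18 + 17
18 = 1*17 + 1
17 = 17*1 + 0  (stop)
So 972/53 = [18; 2, 1, 17].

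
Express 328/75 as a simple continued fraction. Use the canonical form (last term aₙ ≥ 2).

[4; 2, 1, 2, 9]

328 = 4·75 + 28
75 = 2·28 + 19
28 = 1·19 + 9
19 = 2·9 + 1
9 = 9·1 + 0  (stop)
So 328/75 = [4; 2, 1, 2, 9].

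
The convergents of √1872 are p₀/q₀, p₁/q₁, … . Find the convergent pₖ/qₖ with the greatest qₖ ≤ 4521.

168610/3897

√1872 = [43; 3, 1, 3, 86, …] (period length 4).
Convergents:
  p_0/q_0 = 43/1
  p_1/q_1 = 130/3
  p_2/q_2 = 173/4
  p_3/q_3 = 649/15
  p_4/q_4 = 55987/1294
  p_5/q_5 = 168610/3897
  p_6/q_6 = 224597/5191
q_5 = 3897 ≤ 4521 < 5191 = q_6, so the answer is 168610/3897.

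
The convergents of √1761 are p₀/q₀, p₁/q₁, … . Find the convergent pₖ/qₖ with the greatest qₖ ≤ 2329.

√1761 = [41; 1, 26, 1, 82, …] (period length 4).
Convergents:
  p_0/q_0 = 41/1
  p_1/q_1 = 42/1
  p_2/q_2 = 1133/27
  p_3/q_3 = 1175/28
  p_4/q_4 = 97483/2323
  p_5/q_5 = 98658/2351
q_4 = 2323 ≤ 2329 < 2351 = q_5, so the answer is 97483/2323.

97483/2323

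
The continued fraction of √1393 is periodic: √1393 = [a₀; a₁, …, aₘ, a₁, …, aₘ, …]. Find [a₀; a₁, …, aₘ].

[37; 3, 10, 3, 74]

a₀ = ⌊√1393⌋ = 37.
With m₀=0, d₀=1 and mₖ₊₁ = dₖaₖ − mₖ, dₖ₊₁ = (n − mₖ₊₁²)/dₖ, aₖ₊₁ = ⌊(a₀+mₖ₊₁)/dₖ₊₁⌋:
  k=1: m=37, d=24, a=3
  k=2: m=35, d=7, a=10
  k=3: m=35, d=24, a=3
  k=4: m=37, d=1, a=74
d=1 and a=2a₀=74 at k=4, so the next step gives (m, d) = (37, 24) again — its k=1 value — and the period has length 4.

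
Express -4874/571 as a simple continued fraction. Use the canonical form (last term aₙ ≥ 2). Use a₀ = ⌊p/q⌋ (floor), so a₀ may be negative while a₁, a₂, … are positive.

[-9; 2, 6, 2, 6, 3]

-4874 = -9×571 + 265
571 = 2×265 + 41
265 = 6×41 + 19
41 = 2×19 + 3
19 = 6×3 + 1
3 = 3×1 + 0  (stop)
So -4874/571 = [-9; 2, 6, 2, 6, 3].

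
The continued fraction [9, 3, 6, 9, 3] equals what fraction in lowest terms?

5040/541

Fold from the inside: start with 3/1.
  9 + 1/3 = 28/3
  6 + 3/28 = 171/28
  3 + 28/171 = 541/171
  9 + 171/541 = 5040/541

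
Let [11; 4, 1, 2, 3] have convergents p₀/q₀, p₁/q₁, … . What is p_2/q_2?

56/5

Using pₖ = aₖpₖ₋₁ + pₖ₋₂, qₖ = aₖqₖ₋₁ + qₖ₋₂ (with p₋₁=1, p₋₂=0, q₋₁=0, q₋₂=1):
  k=0: a=11, p=11, q=1
  k=1: a=4, p=45, q=4
  k=2: a=1, p=56, q=5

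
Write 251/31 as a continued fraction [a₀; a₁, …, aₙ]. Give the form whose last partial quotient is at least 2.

251 = 8·31 + 3
31 = 10·3 + 1
3 = 3·1 + 0  (stop)
So 251/31 = [8; 10, 3].

[8; 10, 3]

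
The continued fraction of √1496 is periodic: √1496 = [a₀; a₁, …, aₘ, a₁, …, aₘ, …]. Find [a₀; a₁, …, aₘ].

[38; 1, 2, 9, 2, 1, 76]

a₀ = ⌊√1496⌋ = 38.
With m₀=0, d₀=1 and mₖ₊₁ = dₖaₖ − mₖ, dₖ₊₁ = (n − mₖ₊₁²)/dₖ, aₖ₊₁ = ⌊(a₀+mₖ₊₁)/dₖ₊₁⌋:
  k=1: m=38, d=52, a=1
  k=2: m=14, d=25, a=2
  k=3: m=36, d=8, a=9
  k=4: m=36, d=25, a=2
  k=5: m=14, d=52, a=1
  k=6: m=38, d=1, a=76
d=1 and a=2a₀=76 at k=6, so the next step gives (m, d) = (38, 52) again — its k=1 value — and the period has length 6.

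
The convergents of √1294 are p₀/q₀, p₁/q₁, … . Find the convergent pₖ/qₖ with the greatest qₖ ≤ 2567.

91909/2555

√1294 = [35; 1, 34, 1, 70, …] (period length 4).
Convergents:
  p_0/q_0 = 35/1
  p_1/q_1 = 36/1
  p_2/q_2 = 1259/35
  p_3/q_3 = 1295/36
  p_4/q_4 = 91909/2555
  p_5/q_5 = 93204/2591
q_4 = 2555 ≤ 2567 < 2591 = q_5, so the answer is 91909/2555.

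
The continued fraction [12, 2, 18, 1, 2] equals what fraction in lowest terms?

1436/115

Using pₖ = aₖpₖ₋₁ + pₖ₋₂ and qₖ = aₖqₖ₋₁ + qₖ₋₂:
  k=0: a=12, p=12, q=1
  k=1: a=2, p=25, q=2
  k=2: a=18, p=462, q=37
  k=3: a=1, p=487, q=39
  k=4: a=2, p=1436, q=115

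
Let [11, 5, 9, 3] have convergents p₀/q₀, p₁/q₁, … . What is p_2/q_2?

515/46

Using pₖ = aₖpₖ₋₁ + pₖ₋₂, qₖ = aₖqₖ₋₁ + qₖ₋₂ (with p₋₁=1, p₋₂=0, q₋₁=0, q₋₂=1):
  k=0: a=11, p=11, q=1
  k=1: a=5, p=56, q=5
  k=2: a=9, p=515, q=46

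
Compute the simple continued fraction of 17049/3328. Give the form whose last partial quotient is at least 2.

17049 = 5*3328 + 409
3328 = 8*409 + 56
409 = 7*56 + 17
56 = 3*17 + 5
17 = 3*5 + 2
5 = 2*2 + 1
2 = 2*1 + 0  (stop)
So 17049/3328 = [5; 8, 7, 3, 3, 2, 2].

[5; 8, 7, 3, 3, 2, 2]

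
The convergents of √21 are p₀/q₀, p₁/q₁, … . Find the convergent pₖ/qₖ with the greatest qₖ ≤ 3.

9/2

√21 = [4; 1, 1, 2, 1, 1, 8, …] (period length 6).
Convergents:
  p_0/q_0 = 4/1
  p_1/q_1 = 5/1
  p_2/q_2 = 9/2
  p_3/q_3 = 23/5
q_2 = 2 ≤ 3 < 5 = q_3, so the answer is 9/2.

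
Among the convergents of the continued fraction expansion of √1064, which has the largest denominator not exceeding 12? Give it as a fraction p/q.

261/8

√1064 = [32; 1, 1, 1, 1, 1, 1, 1, 64, …] (period length 8).
Convergents:
  p_0/q_0 = 32/1
  p_1/q_1 = 33/1
  p_2/q_2 = 65/2
  p_3/q_3 = 98/3
  p_4/q_4 = 163/5
  p_5/q_5 = 261/8
  p_6/q_6 = 424/13
q_5 = 8 ≤ 12 < 13 = q_6, so the answer is 261/8.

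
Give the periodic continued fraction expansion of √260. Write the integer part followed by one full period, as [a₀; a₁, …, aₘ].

a₀ = ⌊√260⌋ = 16.
With m₀=0, d₀=1 and mₖ₊₁ = dₖaₖ − mₖ, dₖ₊₁ = (n − mₖ₊₁²)/dₖ, aₖ₊₁ = ⌊(a₀+mₖ₊₁)/dₖ₊₁⌋:
  k=1: m=16, d=4, a=8
  k=2: m=16, d=1, a=32
d=1 and a=2a₀=32 at k=2, so the next step gives (m, d) = (16, 4) again — its k=1 value — and the period has length 2.

[16; 8, 32]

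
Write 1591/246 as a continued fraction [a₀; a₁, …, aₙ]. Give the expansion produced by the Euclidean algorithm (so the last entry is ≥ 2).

[6; 2, 7, 5, 3]

1591 = 6·246 + 115
246 = 2·115 + 16
115 = 7·16 + 3
16 = 5·3 + 1
3 = 3·1 + 0  (stop)
So 1591/246 = [6; 2, 7, 5, 3].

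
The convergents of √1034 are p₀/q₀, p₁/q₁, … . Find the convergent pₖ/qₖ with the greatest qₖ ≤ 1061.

√1034 = [32; 6, 2, 2, 2, 6, 64, …] (period length 6).
Convergents:
  p_0/q_0 = 32/1
  p_1/q_1 = 193/6
  p_2/q_2 = 418/13
  p_3/q_3 = 1029/32
  p_4/q_4 = 2476/77
  p_5/q_5 = 15885/494
  p_6/q_6 = 1019116/31693
q_5 = 494 ≤ 1061 < 31693 = q_6, so the answer is 15885/494.

15885/494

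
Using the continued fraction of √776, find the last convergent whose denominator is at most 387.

10697/384

√776 = [27; 1, 5, 1, 54, …] (period length 4).
Convergents:
  p_0/q_0 = 27/1
  p_1/q_1 = 28/1
  p_2/q_2 = 167/6
  p_3/q_3 = 195/7
  p_4/q_4 = 10697/384
  p_5/q_5 = 10892/391
q_4 = 384 ≤ 387 < 391 = q_5, so the answer is 10697/384.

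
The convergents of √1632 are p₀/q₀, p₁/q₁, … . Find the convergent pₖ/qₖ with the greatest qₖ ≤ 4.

121/3

√1632 = [40; 2, 1, 1, 19, 1, 1, 2, 80, …] (period length 8).
Convergents:
  p_0/q_0 = 40/1
  p_1/q_1 = 81/2
  p_2/q_2 = 121/3
  p_3/q_3 = 202/5
q_2 = 3 ≤ 4 < 5 = q_3, so the answer is 121/3.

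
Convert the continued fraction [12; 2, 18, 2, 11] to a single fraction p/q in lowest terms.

Using pₖ = aₖpₖ₋₁ + pₖ₋₂ and qₖ = aₖqₖ₋₁ + qₖ₋₂:
  k=0: a=12, p=12, q=1
  k=1: a=2, p=25, q=2
  k=2: a=18, p=462, q=37
  k=3: a=2, p=949, q=76
  k=4: a=11, p=10901, q=873

10901/873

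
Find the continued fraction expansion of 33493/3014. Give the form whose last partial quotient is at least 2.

33493 = 11×3014 + 339
3014 = 8×339 + 302
339 = 1×302 + 37
302 = 8×37 + 6
37 = 6×6 + 1
6 = 6×1 + 0  (stop)
So 33493/3014 = [11; 8, 1, 8, 6, 6].

[11; 8, 1, 8, 6, 6]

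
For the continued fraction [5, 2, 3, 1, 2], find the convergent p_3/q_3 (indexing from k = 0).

49/9

Using pₖ = aₖpₖ₋₁ + pₖ₋₂, qₖ = aₖqₖ₋₁ + qₖ₋₂ (with p₋₁=1, p₋₂=0, q₋₁=0, q₋₂=1):
  k=0: a=5, p=5, q=1
  k=1: a=2, p=11, q=2
  k=2: a=3, p=38, q=7
  k=3: a=1, p=49, q=9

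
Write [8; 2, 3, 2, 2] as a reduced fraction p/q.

329/39

Fold from the inside: start with 2/1.
  2 + 1/2 = 5/2
  3 + 2/5 = 17/5
  2 + 5/17 = 39/17
  8 + 17/39 = 329/39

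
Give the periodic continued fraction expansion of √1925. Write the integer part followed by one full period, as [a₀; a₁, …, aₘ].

[43; 1, 6, 1, 86]

a₀ = ⌊√1925⌋ = 43.
With m₀=0, d₀=1 and mₖ₊₁ = dₖaₖ − mₖ, dₖ₊₁ = (n − mₖ₊₁²)/dₖ, aₖ₊₁ = ⌊(a₀+mₖ₊₁)/dₖ₊₁⌋:
  k=1: m=43, d=76, a=1
  k=2: m=33, d=11, a=6
  k=3: m=33, d=76, a=1
  k=4: m=43, d=1, a=86
d=1 and a=2a₀=86 at k=4, so the next step gives (m, d) = (43, 76) again — its k=1 value — and the period has length 4.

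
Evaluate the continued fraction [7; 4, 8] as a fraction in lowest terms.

239/33

Fold from the inside: start with 8/1.
  4 + 1/8 = 33/8
  7 + 8/33 = 239/33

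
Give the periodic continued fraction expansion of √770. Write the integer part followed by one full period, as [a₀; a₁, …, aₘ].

[27; 1, 2, 1, 54]

a₀ = ⌊√770⌋ = 27.
With m₀=0, d₀=1 and mₖ₊₁ = dₖaₖ − mₖ, dₖ₊₁ = (n − mₖ₊₁²)/dₖ, aₖ₊₁ = ⌊(a₀+mₖ₊₁)/dₖ₊₁⌋:
  k=1: m=27, d=41, a=1
  k=2: m=14, d=14, a=2
  k=3: m=14, d=41, a=1
  k=4: m=27, d=1, a=54
d=1 and a=2a₀=54 at k=4, so the next step gives (m, d) = (27, 41) again — its k=1 value — and the period has length 4.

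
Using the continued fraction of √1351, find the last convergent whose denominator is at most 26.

147/4

√1351 = [36; 1, 3, 10, 3, 1, 72, …] (period length 6).
Convergents:
  p_0/q_0 = 36/1
  p_1/q_1 = 37/1
  p_2/q_2 = 147/4
  p_3/q_3 = 1507/41
q_2 = 4 ≤ 26 < 41 = q_3, so the answer is 147/4.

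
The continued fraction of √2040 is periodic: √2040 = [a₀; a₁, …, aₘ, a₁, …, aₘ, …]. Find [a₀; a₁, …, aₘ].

a₀ = ⌊√2040⌋ = 45.
With m₀=0, d₀=1 and mₖ₊₁ = dₖaₖ − mₖ, dₖ₊₁ = (n − mₖ₊₁²)/dₖ, aₖ₊₁ = ⌊(a₀+mₖ₊₁)/dₖ₊₁⌋:
  k=1: m=45, d=15, a=6
  k=2: m=45, d=1, a=90
d=1 and a=2a₀=90 at k=2, so the next step gives (m, d) = (45, 15) again — its k=1 value — and the period has length 2.

[45; 6, 90]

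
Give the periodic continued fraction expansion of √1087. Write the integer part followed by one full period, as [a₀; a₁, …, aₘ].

a₀ = ⌊√1087⌋ = 32.
With m₀=0, d₀=1 and mₖ₊₁ = dₖaₖ − mₖ, dₖ₊₁ = (n − mₖ₊₁²)/dₖ, aₖ₊₁ = ⌊(a₀+mₖ₊₁)/dₖ₊₁⌋:
  k=1: m=32, d=63, a=1
  k=2: m=31, d=2, a=31
  k=3: m=31, d=63, a=1
  k=4: m=32, d=1, a=64
d=1 and a=2a₀=64 at k=4, so the next step gives (m, d) = (32, 63) again — its k=1 value — and the period has length 4.

[32; 1, 31, 1, 64]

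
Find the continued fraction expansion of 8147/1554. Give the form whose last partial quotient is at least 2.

[5; 4, 8, 5, 9]

8147 = 5·1554 + 377
1554 = 4·377 + 46
377 = 8·46 + 9
46 = 5·9 + 1
9 = 9·1 + 0  (stop)
So 8147/1554 = [5; 4, 8, 5, 9].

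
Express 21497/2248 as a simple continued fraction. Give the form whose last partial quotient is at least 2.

21497 = 9·2248 + 1265
2248 = 1·1265 + 983
1265 = 1·983 + 282
983 = 3·282 + 137
282 = 2·137 + 8
137 = 17·8 + 1
8 = 8·1 + 0  (stop)
So 21497/2248 = [9; 1, 1, 3, 2, 17, 8].

[9; 1, 1, 3, 2, 17, 8]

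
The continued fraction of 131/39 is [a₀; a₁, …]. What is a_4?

131 = 3·39 + 14   →  a_0 = 3
39 = 2·14 + 11   →  a_1 = 2
14 = 1·11 + 3   →  a_2 = 1
11 = 3·3 + 2   →  a_3 = 3
3 = 1·2 + 1   →  a_4 = 1

1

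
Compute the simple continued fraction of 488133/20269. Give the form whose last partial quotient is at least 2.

488133 = 24*20269 + 1677
20269 = 12*1677 + 145
1677 = 11*145 + 82
145 = 1*82 + 63
82 = 1*63 + 19
63 = 3*19 + 6
19 = 3*6 + 1
6 = 6*1 + 0  (stop)
So 488133/20269 = [24; 12, 11, 1, 1, 3, 3, 6].

[24; 12, 11, 1, 1, 3, 3, 6]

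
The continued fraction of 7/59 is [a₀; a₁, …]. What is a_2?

2

7 = 0·59 + 7   →  a_0 = 0
59 = 8·7 + 3   →  a_1 = 8
7 = 2·3 + 1   →  a_2 = 2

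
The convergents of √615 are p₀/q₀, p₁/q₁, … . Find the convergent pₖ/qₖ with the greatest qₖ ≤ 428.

6175/249

√615 = [24; 1, 3, 1, 48, …] (period length 4).
Convergents:
  p_0/q_0 = 24/1
  p_1/q_1 = 25/1
  p_2/q_2 = 99/4
  p_3/q_3 = 124/5
  p_4/q_4 = 6051/244
  p_5/q_5 = 6175/249
  p_6/q_6 = 24576/991
q_5 = 249 ≤ 428 < 991 = q_6, so the answer is 6175/249.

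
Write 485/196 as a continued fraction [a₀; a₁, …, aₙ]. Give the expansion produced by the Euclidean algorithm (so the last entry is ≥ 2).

485 = 2·196 + 93
196 = 2·93 + 10
93 = 9·10 + 3
10 = 3·3 + 1
3 = 3·1 + 0  (stop)
So 485/196 = [2; 2, 9, 3, 3].

[2; 2, 9, 3, 3]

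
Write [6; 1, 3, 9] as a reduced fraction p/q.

Fold from the inside: start with 9/1.
  3 + 1/9 = 28/9
  1 + 9/28 = 37/28
  6 + 28/37 = 250/37

250/37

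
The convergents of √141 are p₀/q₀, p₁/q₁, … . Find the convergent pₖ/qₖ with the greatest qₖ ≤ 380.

2268/191

√141 = [11; 1, 6, 1, 22, …] (period length 4).
Convergents:
  p_0/q_0 = 11/1
  p_1/q_1 = 12/1
  p_2/q_2 = 83/7
  p_3/q_3 = 95/8
  p_4/q_4 = 2173/183
  p_5/q_5 = 2268/191
  p_6/q_6 = 15781/1329
q_5 = 191 ≤ 380 < 1329 = q_6, so the answer is 2268/191.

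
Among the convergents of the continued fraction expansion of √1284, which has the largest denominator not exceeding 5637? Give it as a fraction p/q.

92449/2580

√1284 = [35; 1, 4, 1, 70, …] (period length 4).
Convergents:
  p_0/q_0 = 35/1
  p_1/q_1 = 36/1
  p_2/q_2 = 179/5
  p_3/q_3 = 215/6
  p_4/q_4 = 15229/425
  p_5/q_5 = 15444/431
  p_6/q_6 = 77005/2149
  p_7/q_7 = 92449/2580
  p_8/q_8 = 6548435/182749
q_7 = 2580 ≤ 5637 < 182749 = q_8, so the answer is 92449/2580.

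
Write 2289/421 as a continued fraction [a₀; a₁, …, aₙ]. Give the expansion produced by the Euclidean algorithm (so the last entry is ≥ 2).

[5; 2, 3, 2, 8, 3]

2289 = 5·421 + 184
421 = 2·184 + 53
184 = 3·53 + 25
53 = 2·25 + 3
25 = 8·3 + 1
3 = 3·1 + 0  (stop)
So 2289/421 = [5; 2, 3, 2, 8, 3].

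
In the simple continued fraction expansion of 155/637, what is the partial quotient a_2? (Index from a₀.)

155 = 0·637 + 155   →  a_0 = 0
637 = 4·155 + 17   →  a_1 = 4
155 = 9·17 + 2   →  a_2 = 9

9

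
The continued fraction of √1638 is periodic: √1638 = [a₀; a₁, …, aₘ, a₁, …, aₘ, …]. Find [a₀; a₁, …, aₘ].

[40; 2, 8, 2, 80]

a₀ = ⌊√1638⌋ = 40.
With m₀=0, d₀=1 and mₖ₊₁ = dₖaₖ − mₖ, dₖ₊₁ = (n − mₖ₊₁²)/dₖ, aₖ₊₁ = ⌊(a₀+mₖ₊₁)/dₖ₊₁⌋:
  k=1: m=40, d=38, a=2
  k=2: m=36, d=9, a=8
  k=3: m=36, d=38, a=2
  k=4: m=40, d=1, a=80
d=1 and a=2a₀=80 at k=4, so the next step gives (m, d) = (40, 38) again — its k=1 value — and the period has length 4.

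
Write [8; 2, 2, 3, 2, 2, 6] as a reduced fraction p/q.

5122/609

Using pₖ = aₖpₖ₋₁ + pₖ₋₂ and qₖ = aₖqₖ₋₁ + qₖ₋₂:
  k=0: a=8, p=8, q=1
  k=1: a=2, p=17, q=2
  k=2: a=2, p=42, q=5
  k=3: a=3, p=143, q=17
  k=4: a=2, p=328, q=39
  k=5: a=2, p=799, q=95
  k=6: a=6, p=5122, q=609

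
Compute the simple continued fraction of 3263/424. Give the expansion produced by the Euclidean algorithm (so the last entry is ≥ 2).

[7; 1, 2, 3, 2, 18]

3263 = 7×424 + 295
424 = 1×295 + 129
295 = 2×129 + 37
129 = 3×37 + 18
37 = 2×18 + 1
18 = 18×1 + 0  (stop)
So 3263/424 = [7; 1, 2, 3, 2, 18].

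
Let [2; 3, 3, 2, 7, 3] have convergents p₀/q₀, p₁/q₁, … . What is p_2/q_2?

Using pₖ = aₖpₖ₋₁ + pₖ₋₂, qₖ = aₖqₖ₋₁ + qₖ₋₂ (with p₋₁=1, p₋₂=0, q₋₁=0, q₋₂=1):
  k=0: a=2, p=2, q=1
  k=1: a=3, p=7, q=3
  k=2: a=3, p=23, q=10

23/10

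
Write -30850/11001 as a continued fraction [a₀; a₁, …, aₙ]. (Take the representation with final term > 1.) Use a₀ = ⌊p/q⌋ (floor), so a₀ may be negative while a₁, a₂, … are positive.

[-3; 5, 9, 8, 7, 4]

-30850 = -3×11001 + 2153
11001 = 5×2153 + 236
2153 = 9×236 + 29
236 = 8×29 + 4
29 = 7×4 + 1
4 = 4×1 + 0  (stop)
So -30850/11001 = [-3; 5, 9, 8, 7, 4].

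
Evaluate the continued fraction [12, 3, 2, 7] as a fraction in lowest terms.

639/52

Fold from the inside: start with 7/1.
  2 + 1/7 = 15/7
  3 + 7/15 = 52/15
  12 + 15/52 = 639/52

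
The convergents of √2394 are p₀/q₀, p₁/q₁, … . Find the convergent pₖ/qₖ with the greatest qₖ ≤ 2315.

√2394 = [48; 1, 12, 1, 96, …] (period length 4).
Convergents:
  p_0/q_0 = 48/1
  p_1/q_1 = 49/1
  p_2/q_2 = 636/13
  p_3/q_3 = 685/14
  p_4/q_4 = 66396/1357
  p_5/q_5 = 67081/1371
  p_6/q_6 = 871368/17809
q_5 = 1371 ≤ 2315 < 17809 = q_6, so the answer is 67081/1371.

67081/1371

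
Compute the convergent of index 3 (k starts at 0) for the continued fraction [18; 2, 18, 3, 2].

2089/113

Using pₖ = aₖpₖ₋₁ + pₖ₋₂, qₖ = aₖqₖ₋₁ + qₖ₋₂ (with p₋₁=1, p₋₂=0, q₋₁=0, q₋₂=1):
  k=0: a=18, p=18, q=1
  k=1: a=2, p=37, q=2
  k=2: a=18, p=684, q=37
  k=3: a=3, p=2089, q=113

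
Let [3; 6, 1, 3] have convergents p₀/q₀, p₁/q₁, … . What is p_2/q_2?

Using pₖ = aₖpₖ₋₁ + pₖ₋₂, qₖ = aₖqₖ₋₁ + qₖ₋₂ (with p₋₁=1, p₋₂=0, q₋₁=0, q₋₂=1):
  k=0: a=3, p=3, q=1
  k=1: a=6, p=19, q=6
  k=2: a=1, p=22, q=7

22/7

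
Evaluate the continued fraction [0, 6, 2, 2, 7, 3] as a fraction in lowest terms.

116/743

Fold from the inside: start with 3/1.
  7 + 1/3 = 22/3
  2 + 3/22 = 47/22
  2 + 22/47 = 116/47
  6 + 47/116 = 743/116
  0 + 116/743 = 116/743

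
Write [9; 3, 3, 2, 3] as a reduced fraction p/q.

Fold from the inside: start with 3/1.
  2 + 1/3 = 7/3
  3 + 3/7 = 24/7
  3 + 7/24 = 79/24
  9 + 24/79 = 735/79

735/79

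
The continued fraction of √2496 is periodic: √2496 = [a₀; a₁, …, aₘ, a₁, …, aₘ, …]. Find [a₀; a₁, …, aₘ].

a₀ = ⌊√2496⌋ = 49.
With m₀=0, d₀=1 and mₖ₊₁ = dₖaₖ − mₖ, dₖ₊₁ = (n − mₖ₊₁²)/dₖ, aₖ₊₁ = ⌊(a₀+mₖ₊₁)/dₖ₊₁⌋:
  k=1: m=49, d=95, a=1
  k=2: m=46, d=4, a=23
  k=3: m=46, d=95, a=1
  k=4: m=49, d=1, a=98
d=1 and a=2a₀=98 at k=4, so the next step gives (m, d) = (49, 95) again — its k=1 value — and the period has length 4.

[49; 1, 23, 1, 98]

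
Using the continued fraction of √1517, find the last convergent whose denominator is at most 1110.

29601/760

√1517 = [38; 1, 18, 2, 18, 1, 76, …] (period length 6).
Convergents:
  p_0/q_0 = 38/1
  p_1/q_1 = 39/1
  p_2/q_2 = 740/19
  p_3/q_3 = 1519/39
  p_4/q_4 = 28082/721
  p_5/q_5 = 29601/760
  p_6/q_6 = 2277758/58481
q_5 = 760 ≤ 1110 < 58481 = q_6, so the answer is 29601/760.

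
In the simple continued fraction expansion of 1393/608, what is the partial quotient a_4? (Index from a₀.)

1393 = 2·608 + 177   →  a_0 = 2
608 = 3·177 + 77   →  a_1 = 3
177 = 2·77 + 23   →  a_2 = 2
77 = 3·23 + 8   →  a_3 = 3
23 = 2·8 + 7   →  a_4 = 2

2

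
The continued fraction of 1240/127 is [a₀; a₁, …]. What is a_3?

1240 = 9·127 + 97   →  a_0 = 9
127 = 1·97 + 30   →  a_1 = 1
97 = 3·30 + 7   →  a_2 = 3
30 = 4·7 + 2   →  a_3 = 4

4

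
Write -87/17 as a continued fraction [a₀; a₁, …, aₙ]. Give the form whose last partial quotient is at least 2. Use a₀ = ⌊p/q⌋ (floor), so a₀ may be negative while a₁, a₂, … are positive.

-87 = -6*17 + 15
17 = 1*15 + 2
15 = 7*2 + 1
2 = 2*1 + 0  (stop)
So -87/17 = [-6; 1, 7, 2].

[-6; 1, 7, 2]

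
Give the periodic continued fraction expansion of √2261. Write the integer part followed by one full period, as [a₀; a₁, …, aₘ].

[47; 1, 1, 4, 1, 1, 94]

a₀ = ⌊√2261⌋ = 47.
With m₀=0, d₀=1 and mₖ₊₁ = dₖaₖ − mₖ, dₖ₊₁ = (n − mₖ₊₁²)/dₖ, aₖ₊₁ = ⌊(a₀+mₖ₊₁)/dₖ₊₁⌋:
  k=1: m=47, d=52, a=1
  k=2: m=5, d=43, a=1
  k=3: m=38, d=19, a=4
  k=4: m=38, d=43, a=1
  k=5: m=5, d=52, a=1
  k=6: m=47, d=1, a=94
d=1 and a=2a₀=94 at k=6, so the next step gives (m, d) = (47, 52) again — its k=1 value — and the period has length 6.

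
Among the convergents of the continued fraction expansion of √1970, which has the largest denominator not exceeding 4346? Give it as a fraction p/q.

153571/3460

√1970 = [44; 2, 1, 1, 2, 88, …] (period length 5).
Convergents:
  p_0/q_0 = 44/1
  p_1/q_1 = 89/2
  p_2/q_2 = 133/3
  p_3/q_3 = 222/5
  p_4/q_4 = 577/13
  p_5/q_5 = 50998/1149
  p_6/q_6 = 102573/2311
  p_7/q_7 = 153571/3460
  p_8/q_8 = 256144/5771
q_7 = 3460 ≤ 4346 < 5771 = q_8, so the answer is 153571/3460.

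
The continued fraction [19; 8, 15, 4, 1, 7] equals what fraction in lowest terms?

Fold from the inside: start with 7/1.
  1 + 1/7 = 8/7
  4 + 7/8 = 39/8
  15 + 8/39 = 593/39
  8 + 39/593 = 4783/593
  19 + 593/4783 = 91470/4783

91470/4783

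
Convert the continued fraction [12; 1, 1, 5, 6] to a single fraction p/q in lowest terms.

853/68

Fold from the inside: start with 6/1.
  5 + 1/6 = 31/6
  1 + 6/31 = 37/31
  1 + 31/37 = 68/37
  12 + 37/68 = 853/68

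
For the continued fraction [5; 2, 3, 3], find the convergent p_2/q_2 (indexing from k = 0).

Using pₖ = aₖpₖ₋₁ + pₖ₋₂, qₖ = aₖqₖ₋₁ + qₖ₋₂ (with p₋₁=1, p₋₂=0, q₋₁=0, q₋₂=1):
  k=0: a=5, p=5, q=1
  k=1: a=2, p=11, q=2
  k=2: a=3, p=38, q=7

38/7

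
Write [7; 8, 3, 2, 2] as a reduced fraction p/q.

1004/141

Fold from the inside: start with 2/1.
  2 + 1/2 = 5/2
  3 + 2/5 = 17/5
  8 + 5/17 = 141/17
  7 + 17/141 = 1004/141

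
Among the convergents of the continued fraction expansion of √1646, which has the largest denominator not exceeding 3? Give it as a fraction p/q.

81/2

√1646 = [40; 1, 1, 3, 40, 3, 1, 1, 80, …] (period length 8).
Convergents:
  p_0/q_0 = 40/1
  p_1/q_1 = 41/1
  p_2/q_2 = 81/2
  p_3/q_3 = 284/7
q_2 = 2 ≤ 3 < 7 = q_3, so the answer is 81/2.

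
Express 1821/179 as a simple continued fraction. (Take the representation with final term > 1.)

[10; 5, 1, 3, 2, 3]

1821 = 10·179 + 31
179 = 5·31 + 24
31 = 1·24 + 7
24 = 3·7 + 3
7 = 2·3 + 1
3 = 3·1 + 0  (stop)
So 1821/179 = [10; 5, 1, 3, 2, 3].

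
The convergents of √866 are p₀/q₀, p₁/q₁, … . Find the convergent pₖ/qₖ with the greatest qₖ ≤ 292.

6121/208

√866 = [29; 2, 2, 1, 28, 1, 2, 2, 58, …] (period length 8).
Convergents:
  p_0/q_0 = 29/1
  p_1/q_1 = 59/2
  p_2/q_2 = 147/5
  p_3/q_3 = 206/7
  p_4/q_4 = 5915/201
  p_5/q_5 = 6121/208
  p_6/q_6 = 18157/617
q_5 = 208 ≤ 292 < 617 = q_6, so the answer is 6121/208.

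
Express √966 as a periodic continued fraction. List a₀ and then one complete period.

[31; 12, 2, 2, 2, 12, 62]

a₀ = ⌊√966⌋ = 31.
With m₀=0, d₀=1 and mₖ₊₁ = dₖaₖ − mₖ, dₖ₊₁ = (n − mₖ₊₁²)/dₖ, aₖ₊₁ = ⌊(a₀+mₖ₊₁)/dₖ₊₁⌋:
  k=1: m=31, d=5, a=12
  k=2: m=29, d=25, a=2
  k=3: m=21, d=21, a=2
  k=4: m=21, d=25, a=2
  k=5: m=29, d=5, a=12
  k=6: m=31, d=1, a=62
d=1 and a=2a₀=62 at k=6, so the next step gives (m, d) = (31, 5) again — its k=1 value — and the period has length 6.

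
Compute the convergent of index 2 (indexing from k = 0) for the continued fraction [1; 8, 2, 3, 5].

Using pₖ = aₖpₖ₋₁ + pₖ₋₂, qₖ = aₖqₖ₋₁ + qₖ₋₂ (with p₋₁=1, p₋₂=0, q₋₁=0, q₋₂=1):
  k=0: a=1, p=1, q=1
  k=1: a=8, p=9, q=8
  k=2: a=2, p=19, q=17

19/17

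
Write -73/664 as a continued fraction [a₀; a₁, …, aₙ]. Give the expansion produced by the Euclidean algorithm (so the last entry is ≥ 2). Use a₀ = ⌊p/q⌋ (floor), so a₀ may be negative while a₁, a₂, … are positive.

[-1; 1, 8, 10, 2, 3]

-73 = -1×664 + 591
664 = 1×591 + 73
591 = 8×73 + 7
73 = 10×7 + 3
7 = 2×3 + 1
3 = 3×1 + 0  (stop)
So -73/664 = [-1; 1, 8, 10, 2, 3].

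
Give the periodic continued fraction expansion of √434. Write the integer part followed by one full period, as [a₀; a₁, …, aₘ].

[20; 1, 4, 1, 40]

a₀ = ⌊√434⌋ = 20.
With m₀=0, d₀=1 and mₖ₊₁ = dₖaₖ − mₖ, dₖ₊₁ = (n − mₖ₊₁²)/dₖ, aₖ₊₁ = ⌊(a₀+mₖ₊₁)/dₖ₊₁⌋:
  k=1: m=20, d=34, a=1
  k=2: m=14, d=7, a=4
  k=3: m=14, d=34, a=1
  k=4: m=20, d=1, a=40
d=1 and a=2a₀=40 at k=4, so the next step gives (m, d) = (20, 34) again — its k=1 value — and the period has length 4.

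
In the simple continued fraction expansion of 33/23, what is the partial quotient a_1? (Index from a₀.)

33 = 1·23 + 10   →  a_0 = 1
23 = 2·10 + 3   →  a_1 = 2

2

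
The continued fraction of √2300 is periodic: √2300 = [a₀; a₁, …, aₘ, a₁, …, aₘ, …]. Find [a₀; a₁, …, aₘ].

[47; 1, 22, 1, 94]

a₀ = ⌊√2300⌋ = 47.
With m₀=0, d₀=1 and mₖ₊₁ = dₖaₖ − mₖ, dₖ₊₁ = (n − mₖ₊₁²)/dₖ, aₖ₊₁ = ⌊(a₀+mₖ₊₁)/dₖ₊₁⌋:
  k=1: m=47, d=91, a=1
  k=2: m=44, d=4, a=22
  k=3: m=44, d=91, a=1
  k=4: m=47, d=1, a=94
d=1 and a=2a₀=94 at k=4, so the next step gives (m, d) = (47, 91) again — its k=1 value — and the period has length 4.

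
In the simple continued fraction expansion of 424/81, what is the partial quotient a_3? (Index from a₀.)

424 = 5·81 + 19   →  a_0 = 5
81 = 4·19 + 5   →  a_1 = 4
19 = 3·5 + 4   →  a_2 = 3
5 = 1·4 + 1   →  a_3 = 1

1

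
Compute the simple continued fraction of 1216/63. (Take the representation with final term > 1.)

[19; 3, 3, 6]

1216 = 19×63 + 19
63 = 3×19 + 6
19 = 3×6 + 1
6 = 6×1 + 0  (stop)
So 1216/63 = [19; 3, 3, 6].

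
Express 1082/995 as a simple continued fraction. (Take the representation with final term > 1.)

[1; 11, 2, 3, 2, 5]

1082 = 1×995 + 87
995 = 11×87 + 38
87 = 2×38 + 11
38 = 3×11 + 5
11 = 2×5 + 1
5 = 5×1 + 0  (stop)
So 1082/995 = [1; 11, 2, 3, 2, 5].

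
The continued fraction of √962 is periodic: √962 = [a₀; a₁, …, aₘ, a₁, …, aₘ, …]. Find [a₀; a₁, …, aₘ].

a₀ = ⌊√962⌋ = 31.
With m₀=0, d₀=1 and mₖ₊₁ = dₖaₖ − mₖ, dₖ₊₁ = (n − mₖ₊₁²)/dₖ, aₖ₊₁ = ⌊(a₀+mₖ₊₁)/dₖ₊₁⌋:
  k=1: m=31, d=1, a=62
d=1 and a=2a₀=62 at k=1, so the next step gives (m, d) = (31, 1) again — its k=1 value — and the period has length 1.

[31; 62]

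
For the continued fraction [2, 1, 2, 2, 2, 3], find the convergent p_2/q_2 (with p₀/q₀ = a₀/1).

8/3

Using pₖ = aₖpₖ₋₁ + pₖ₋₂, qₖ = aₖqₖ₋₁ + qₖ₋₂ (with p₋₁=1, p₋₂=0, q₋₁=0, q₋₂=1):
  k=0: a=2, p=2, q=1
  k=1: a=1, p=3, q=1
  k=2: a=2, p=8, q=3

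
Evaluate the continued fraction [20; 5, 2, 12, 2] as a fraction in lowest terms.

5752/285

Using pₖ = aₖpₖ₋₁ + pₖ₋₂ and qₖ = aₖqₖ₋₁ + qₖ₋₂:
  k=0: a=20, p=20, q=1
  k=1: a=5, p=101, q=5
  k=2: a=2, p=222, q=11
  k=3: a=12, p=2765, q=137
  k=4: a=2, p=5752, q=285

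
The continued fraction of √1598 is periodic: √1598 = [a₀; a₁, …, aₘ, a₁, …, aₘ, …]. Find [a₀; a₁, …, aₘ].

a₀ = ⌊√1598⌋ = 39.
With m₀=0, d₀=1 and mₖ₊₁ = dₖaₖ − mₖ, dₖ₊₁ = (n − mₖ₊₁²)/dₖ, aₖ₊₁ = ⌊(a₀+mₖ₊₁)/dₖ₊₁⌋:
  k=1: m=39, d=77, a=1
  k=2: m=38, d=2, a=38
  k=3: m=38, d=77, a=1
  k=4: m=39, d=1, a=78
d=1 and a=2a₀=78 at k=4, so the next step gives (m, d) = (39, 77) again — its k=1 value — and the period has length 4.

[39; 1, 38, 1, 78]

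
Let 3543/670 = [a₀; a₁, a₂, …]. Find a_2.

3543 = 5·670 + 193   →  a_0 = 5
670 = 3·193 + 91   →  a_1 = 3
193 = 2·91 + 11   →  a_2 = 2

2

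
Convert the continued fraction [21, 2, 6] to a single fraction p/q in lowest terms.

279/13

Using pₖ = aₖpₖ₋₁ + pₖ₋₂ and qₖ = aₖqₖ₋₁ + qₖ₋₂:
  k=0: a=21, p=21, q=1
  k=1: a=2, p=43, q=2
  k=2: a=6, p=279, q=13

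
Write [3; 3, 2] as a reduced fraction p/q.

Using pₖ = aₖpₖ₋₁ + pₖ₋₂ and qₖ = aₖqₖ₋₁ + qₖ₋₂:
  k=0: a=3, p=3, q=1
  k=1: a=3, p=10, q=3
  k=2: a=2, p=23, q=7

23/7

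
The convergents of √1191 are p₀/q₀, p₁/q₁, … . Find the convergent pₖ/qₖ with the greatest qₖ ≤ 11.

√1191 = [34; 1, 1, 22, 1, 1, 68, …] (period length 6).
Convergents:
  p_0/q_0 = 34/1
  p_1/q_1 = 35/1
  p_2/q_2 = 69/2
  p_3/q_3 = 1553/45
q_2 = 2 ≤ 11 < 45 = q_3, so the answer is 69/2.

69/2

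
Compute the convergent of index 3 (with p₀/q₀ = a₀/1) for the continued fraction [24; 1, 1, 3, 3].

172/7

Using pₖ = aₖpₖ₋₁ + pₖ₋₂, qₖ = aₖqₖ₋₁ + qₖ₋₂ (with p₋₁=1, p₋₂=0, q₋₁=0, q₋₂=1):
  k=0: a=24, p=24, q=1
  k=1: a=1, p=25, q=1
  k=2: a=1, p=49, q=2
  k=3: a=3, p=172, q=7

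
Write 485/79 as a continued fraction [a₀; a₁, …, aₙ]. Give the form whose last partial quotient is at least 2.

[6; 7, 5, 2]

485 = 6*79 + 11
79 = 7*11 + 2
11 = 5*2 + 1
2 = 2*1 + 0  (stop)
So 485/79 = [6; 7, 5, 2].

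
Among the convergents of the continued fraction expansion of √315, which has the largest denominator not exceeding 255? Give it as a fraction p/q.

2538/143

√315 = [17; 1, 2, 1, 34, …] (period length 4).
Convergents:
  p_0/q_0 = 17/1
  p_1/q_1 = 18/1
  p_2/q_2 = 53/3
  p_3/q_3 = 71/4
  p_4/q_4 = 2467/139
  p_5/q_5 = 2538/143
  p_6/q_6 = 7543/425
q_5 = 143 ≤ 255 < 425 = q_6, so the answer is 2538/143.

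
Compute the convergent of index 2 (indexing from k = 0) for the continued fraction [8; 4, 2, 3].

Using pₖ = aₖpₖ₋₁ + pₖ₋₂, qₖ = aₖqₖ₋₁ + qₖ₋₂ (with p₋₁=1, p₋₂=0, q₋₁=0, q₋₂=1):
  k=0: a=8, p=8, q=1
  k=1: a=4, p=33, q=4
  k=2: a=2, p=74, q=9

74/9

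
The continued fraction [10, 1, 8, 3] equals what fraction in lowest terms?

305/28

Fold from the inside: start with 3/1.
  8 + 1/3 = 25/3
  1 + 3/25 = 28/25
  10 + 25/28 = 305/28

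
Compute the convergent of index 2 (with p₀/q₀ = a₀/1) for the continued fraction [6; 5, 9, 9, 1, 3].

Using pₖ = aₖpₖ₋₁ + pₖ₋₂, qₖ = aₖqₖ₋₁ + qₖ₋₂ (with p₋₁=1, p₋₂=0, q₋₁=0, q₋₂=1):
  k=0: a=6, p=6, q=1
  k=1: a=5, p=31, q=5
  k=2: a=9, p=285, q=46

285/46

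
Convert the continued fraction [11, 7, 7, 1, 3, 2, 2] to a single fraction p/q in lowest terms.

13580/1219

Using pₖ = aₖpₖ₋₁ + pₖ₋₂ and qₖ = aₖqₖ₋₁ + qₖ₋₂:
  k=0: a=11, p=11, q=1
  k=1: a=7, p=78, q=7
  k=2: a=7, p=557, q=50
  k=3: a=1, p=635, q=57
  k=4: a=3, p=2462, q=221
  k=5: a=2, p=5559, q=499
  k=6: a=2, p=13580, q=1219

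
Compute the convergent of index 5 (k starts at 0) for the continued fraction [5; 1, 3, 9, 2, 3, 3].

Using pₖ = aₖpₖ₋₁ + pₖ₋₂, qₖ = aₖqₖ₋₁ + qₖ₋₂ (with p₋₁=1, p₋₂=0, q₋₁=0, q₋₂=1):
  k=0: a=5, p=5, q=1
  k=1: a=1, p=6, q=1
  k=2: a=3, p=23, q=4
  k=3: a=9, p=213, q=37
  k=4: a=2, p=449, q=78
  k=5: a=3, p=1560, q=271

1560/271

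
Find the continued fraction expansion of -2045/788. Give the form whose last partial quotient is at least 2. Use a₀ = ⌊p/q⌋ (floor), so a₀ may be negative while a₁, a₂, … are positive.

-2045 = -3×788 + 319
788 = 2×319 + 150
319 = 2×150 + 19
150 = 7×19 + 17
19 = 1×17 + 2
17 = 8×2 + 1
2 = 2×1 + 0  (stop)
So -2045/788 = [-3; 2, 2, 7, 1, 8, 2].

[-3; 2, 2, 7, 1, 8, 2]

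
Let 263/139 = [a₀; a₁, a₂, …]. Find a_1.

1

263 = 1·139 + 124   →  a_0 = 1
139 = 1·124 + 15   →  a_1 = 1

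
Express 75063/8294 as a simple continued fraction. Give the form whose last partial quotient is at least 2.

75063 = 9·8294 + 417
8294 = 19·417 + 371
417 = 1·371 + 46
371 = 8·46 + 3
46 = 15·3 + 1
3 = 3·1 + 0  (stop)
So 75063/8294 = [9; 19, 1, 8, 15, 3].

[9; 19, 1, 8, 15, 3]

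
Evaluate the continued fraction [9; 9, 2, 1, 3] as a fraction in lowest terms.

938/103

Using pₖ = aₖpₖ₋₁ + pₖ₋₂ and qₖ = aₖqₖ₋₁ + qₖ₋₂:
  k=0: a=9, p=9, q=1
  k=1: a=9, p=82, q=9
  k=2: a=2, p=173, q=19
  k=3: a=1, p=255, q=28
  k=4: a=3, p=938, q=103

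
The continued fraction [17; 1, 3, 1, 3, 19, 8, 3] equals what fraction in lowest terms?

Fold from the inside: start with 3/1.
  8 + 1/3 = 25/3
  19 + 3/25 = 478/25
  3 + 25/478 = 1459/478
  1 + 478/1459 = 1937/1459
  3 + 1459/1937 = 7270/1937
  1 + 1937/7270 = 9207/7270
  17 + 7270/9207 = 163789/9207

163789/9207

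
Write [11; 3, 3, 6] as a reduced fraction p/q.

Using pₖ = aₖpₖ₋₁ + pₖ₋₂ and qₖ = aₖqₖ₋₁ + qₖ₋₂:
  k=0: a=11, p=11, q=1
  k=1: a=3, p=34, q=3
  k=2: a=3, p=113, q=10
  k=3: a=6, p=712, q=63

712/63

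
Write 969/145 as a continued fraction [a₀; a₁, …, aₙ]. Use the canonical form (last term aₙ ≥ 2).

969 = 6·145 + 99
145 = 1·99 + 46
99 = 2·46 + 7
46 = 6·7 + 4
7 = 1·4 + 3
4 = 1·3 + 1
3 = 3·1 + 0  (stop)
So 969/145 = [6; 1, 2, 6, 1, 1, 3].

[6; 1, 2, 6, 1, 1, 3]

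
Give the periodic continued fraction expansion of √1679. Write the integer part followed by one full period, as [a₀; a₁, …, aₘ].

a₀ = ⌊√1679⌋ = 40.
With m₀=0, d₀=1 and mₖ₊₁ = dₖaₖ − mₖ, dₖ₊₁ = (n − mₖ₊₁²)/dₖ, aₖ₊₁ = ⌊(a₀+mₖ₊₁)/dₖ₊₁⌋:
  k=1: m=40, d=79, a=1
  k=2: m=39, d=2, a=39
  k=3: m=39, d=79, a=1
  k=4: m=40, d=1, a=80
d=1 and a=2a₀=80 at k=4, so the next step gives (m, d) = (40, 79) again — its k=1 value — and the period has length 4.

[40; 1, 39, 1, 80]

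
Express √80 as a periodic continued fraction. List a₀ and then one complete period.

[8; 1, 16]

a₀ = ⌊√80⌋ = 8.
With m₀=0, d₀=1 and mₖ₊₁ = dₖaₖ − mₖ, dₖ₊₁ = (n − mₖ₊₁²)/dₖ, aₖ₊₁ = ⌊(a₀+mₖ₊₁)/dₖ₊₁⌋:
  k=1: m=8, d=16, a=1
  k=2: m=8, d=1, a=16
d=1 and a=2a₀=16 at k=2, so the next step gives (m, d) = (8, 16) again — its k=1 value — and the period has length 2.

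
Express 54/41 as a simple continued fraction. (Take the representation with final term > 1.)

[1; 3, 6, 2]

54 = 1×41 + 13
41 = 3×13 + 2
13 = 6×2 + 1
2 = 2×1 + 0  (stop)
So 54/41 = [1; 3, 6, 2].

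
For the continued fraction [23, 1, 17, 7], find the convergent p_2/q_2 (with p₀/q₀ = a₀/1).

431/18

Using pₖ = aₖpₖ₋₁ + pₖ₋₂, qₖ = aₖqₖ₋₁ + qₖ₋₂ (with p₋₁=1, p₋₂=0, q₋₁=0, q₋₂=1):
  k=0: a=23, p=23, q=1
  k=1: a=1, p=24, q=1
  k=2: a=17, p=431, q=18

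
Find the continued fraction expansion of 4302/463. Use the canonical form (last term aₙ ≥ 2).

4302 = 9*463 + 135
463 = 3*135 + 58
135 = 2*58 + 19
58 = 3*19 + 1
19 = 19*1 + 0  (stop)
So 4302/463 = [9; 3, 2, 3, 19].

[9; 3, 2, 3, 19]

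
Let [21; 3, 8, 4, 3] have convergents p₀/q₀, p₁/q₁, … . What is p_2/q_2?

Using pₖ = aₖpₖ₋₁ + pₖ₋₂, qₖ = aₖqₖ₋₁ + qₖ₋₂ (with p₋₁=1, p₋₂=0, q₋₁=0, q₋₂=1):
  k=0: a=21, p=21, q=1
  k=1: a=3, p=64, q=3
  k=2: a=8, p=533, q=25

533/25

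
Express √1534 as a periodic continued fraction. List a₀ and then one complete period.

a₀ = ⌊√1534⌋ = 39.
With m₀=0, d₀=1 and mₖ₊₁ = dₖaₖ − mₖ, dₖ₊₁ = (n − mₖ₊₁²)/dₖ, aₖ₊₁ = ⌊(a₀+mₖ₊₁)/dₖ₊₁⌋:
  k=1: m=39, d=13, a=6
  k=2: m=39, d=1, a=78
d=1 and a=2a₀=78 at k=2, so the next step gives (m, d) = (39, 13) again — its k=1 value — and the period has length 2.

[39; 6, 78]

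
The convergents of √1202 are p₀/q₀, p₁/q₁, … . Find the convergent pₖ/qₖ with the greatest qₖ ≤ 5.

√1202 = [34; 1, 2, 34, 2, 1, 68, …] (period length 6).
Convergents:
  p_0/q_0 = 34/1
  p_1/q_1 = 35/1
  p_2/q_2 = 104/3
  p_3/q_3 = 3571/103
q_2 = 3 ≤ 5 < 103 = q_3, so the answer is 104/3.

104/3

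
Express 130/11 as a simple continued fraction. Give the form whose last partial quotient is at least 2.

130 = 11·11 + 9
11 = 1·9 + 2
9 = 4·2 + 1
2 = 2·1 + 0  (stop)
So 130/11 = [11; 1, 4, 2].

[11; 1, 4, 2]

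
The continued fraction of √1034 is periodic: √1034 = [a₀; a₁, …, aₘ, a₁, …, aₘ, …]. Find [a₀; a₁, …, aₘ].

a₀ = ⌊√1034⌋ = 32.
With m₀=0, d₀=1 and mₖ₊₁ = dₖaₖ − mₖ, dₖ₊₁ = (n − mₖ₊₁²)/dₖ, aₖ₊₁ = ⌊(a₀+mₖ₊₁)/dₖ₊₁⌋:
  k=1: m=32, d=10, a=6
  k=2: m=28, d=25, a=2
  k=3: m=22, d=22, a=2
  k=4: m=22, d=25, a=2
  k=5: m=28, d=10, a=6
  k=6: m=32, d=1, a=64
d=1 and a=2a₀=64 at k=6, so the next step gives (m, d) = (32, 10) again — its k=1 value — and the period has length 6.

[32; 6, 2, 2, 2, 6, 64]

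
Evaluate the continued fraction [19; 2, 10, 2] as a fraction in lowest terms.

Fold from the inside: start with 2/1.
  10 + 1/2 = 21/2
  2 + 2/21 = 44/21
  19 + 21/44 = 857/44

857/44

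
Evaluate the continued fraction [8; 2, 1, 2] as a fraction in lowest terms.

Using pₖ = aₖpₖ₋₁ + pₖ₋₂ and qₖ = aₖqₖ₋₁ + qₖ₋₂:
  k=0: a=8, p=8, q=1
  k=1: a=2, p=17, q=2
  k=2: a=1, p=25, q=3
  k=3: a=2, p=67, q=8

67/8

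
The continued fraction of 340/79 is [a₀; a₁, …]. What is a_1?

340 = 4·79 + 24   →  a_0 = 4
79 = 3·24 + 7   →  a_1 = 3

3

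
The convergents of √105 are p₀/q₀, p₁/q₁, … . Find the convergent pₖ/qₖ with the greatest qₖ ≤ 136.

830/81

√105 = [10; 4, 20, …] (period length 2).
Convergents:
  p_0/q_0 = 10/1
  p_1/q_1 = 41/4
  p_2/q_2 = 830/81
  p_3/q_3 = 3361/328
q_2 = 81 ≤ 136 < 328 = q_3, so the answer is 830/81.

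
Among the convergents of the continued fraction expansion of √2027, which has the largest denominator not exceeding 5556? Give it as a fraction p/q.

182385/4051

√2027 = [45; 45, 90, …] (period length 2).
Convergents:
  p_0/q_0 = 45/1
  p_1/q_1 = 2026/45
  p_2/q_2 = 182385/4051
  p_3/q_3 = 8209351/182340
q_2 = 4051 ≤ 5556 < 182340 = q_3, so the answer is 182385/4051.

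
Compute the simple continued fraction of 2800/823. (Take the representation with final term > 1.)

[3; 2, 2, 17, 1, 8]

2800 = 3*823 + 331
823 = 2*331 + 161
331 = 2*161 + 9
161 = 17*9 + 8
9 = 1*8 + 1
8 = 8*1 + 0  (stop)
So 2800/823 = [3; 2, 2, 17, 1, 8].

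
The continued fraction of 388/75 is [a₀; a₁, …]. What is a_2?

1

388 = 5·75 + 13   →  a_0 = 5
75 = 5·13 + 10   →  a_1 = 5
13 = 1·10 + 3   →  a_2 = 1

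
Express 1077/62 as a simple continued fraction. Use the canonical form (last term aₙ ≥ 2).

1077 = 17·62 + 23
62 = 2·23 + 16
23 = 1·16 + 7
16 = 2·7 + 2
7 = 3·2 + 1
2 = 2·1 + 0  (stop)
So 1077/62 = [17; 2, 1, 2, 3, 2].

[17; 2, 1, 2, 3, 2]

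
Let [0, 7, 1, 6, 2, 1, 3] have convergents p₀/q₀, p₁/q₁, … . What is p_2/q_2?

Using pₖ = aₖpₖ₋₁ + pₖ₋₂, qₖ = aₖqₖ₋₁ + qₖ₋₂ (with p₋₁=1, p₋₂=0, q₋₁=0, q₋₂=1):
  k=0: a=0, p=0, q=1
  k=1: a=7, p=1, q=7
  k=2: a=1, p=1, q=8

1/8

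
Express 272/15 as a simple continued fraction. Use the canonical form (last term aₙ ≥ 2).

272 = 18*15 + 2
15 = 7*2 + 1
2 = 2*1 + 0  (stop)
So 272/15 = [18; 7, 2].

[18; 7, 2]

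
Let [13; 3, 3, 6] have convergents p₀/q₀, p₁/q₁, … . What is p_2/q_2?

Using pₖ = aₖpₖ₋₁ + pₖ₋₂, qₖ = aₖqₖ₋₁ + qₖ₋₂ (with p₋₁=1, p₋₂=0, q₋₁=0, q₋₂=1):
  k=0: a=13, p=13, q=1
  k=1: a=3, p=40, q=3
  k=2: a=3, p=133, q=10

133/10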